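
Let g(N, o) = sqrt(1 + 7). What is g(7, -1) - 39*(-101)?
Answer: 3939 + 2*sqrt(2) ≈ 3941.8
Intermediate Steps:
g(N, o) = 2*sqrt(2) (g(N, o) = sqrt(8) = 2*sqrt(2))
g(7, -1) - 39*(-101) = 2*sqrt(2) - 39*(-101) = 2*sqrt(2) + 3939 = 3939 + 2*sqrt(2)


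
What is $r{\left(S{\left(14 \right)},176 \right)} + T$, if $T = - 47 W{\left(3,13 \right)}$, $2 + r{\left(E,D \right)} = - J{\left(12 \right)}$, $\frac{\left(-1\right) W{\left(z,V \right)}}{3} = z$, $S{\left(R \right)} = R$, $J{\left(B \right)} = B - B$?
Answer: $421$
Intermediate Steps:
$J{\left(B \right)} = 0$
$W{\left(z,V \right)} = - 3 z$
$r{\left(E,D \right)} = -2$ ($r{\left(E,D \right)} = -2 - 0 = -2 + 0 = -2$)
$T = 423$ ($T = - 47 \left(\left(-3\right) 3\right) = \left(-47\right) \left(-9\right) = 423$)
$r{\left(S{\left(14 \right)},176 \right)} + T = -2 + 423 = 421$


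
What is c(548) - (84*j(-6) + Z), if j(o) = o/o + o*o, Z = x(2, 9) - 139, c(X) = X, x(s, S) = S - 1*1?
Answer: -2429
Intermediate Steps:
x(s, S) = -1 + S (x(s, S) = S - 1 = -1 + S)
Z = -131 (Z = (-1 + 9) - 139 = 8 - 139 = -131)
j(o) = 1 + o**2
c(548) - (84*j(-6) + Z) = 548 - (84*(1 + (-6)**2) - 131) = 548 - (84*(1 + 36) - 131) = 548 - (84*37 - 131) = 548 - (3108 - 131) = 548 - 1*2977 = 548 - 2977 = -2429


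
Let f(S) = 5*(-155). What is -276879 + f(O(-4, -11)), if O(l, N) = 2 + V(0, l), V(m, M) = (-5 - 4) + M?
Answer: -277654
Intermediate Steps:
V(m, M) = -9 + M
O(l, N) = -7 + l (O(l, N) = 2 + (-9 + l) = -7 + l)
f(S) = -775
-276879 + f(O(-4, -11)) = -276879 - 775 = -277654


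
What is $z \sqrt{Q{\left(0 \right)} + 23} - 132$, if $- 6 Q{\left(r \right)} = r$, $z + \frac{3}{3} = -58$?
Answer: $-132 - 59 \sqrt{23} \approx -414.95$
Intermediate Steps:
$z = -59$ ($z = -1 - 58 = -59$)
$Q{\left(r \right)} = - \frac{r}{6}$
$z \sqrt{Q{\left(0 \right)} + 23} - 132 = - 59 \sqrt{\left(- \frac{1}{6}\right) 0 + 23} - 132 = - 59 \sqrt{0 + 23} - 132 = - 59 \sqrt{23} - 132 = -132 - 59 \sqrt{23}$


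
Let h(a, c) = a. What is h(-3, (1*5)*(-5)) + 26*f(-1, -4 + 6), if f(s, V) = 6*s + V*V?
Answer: -55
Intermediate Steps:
f(s, V) = V**2 + 6*s (f(s, V) = 6*s + V**2 = V**2 + 6*s)
h(-3, (1*5)*(-5)) + 26*f(-1, -4 + 6) = -3 + 26*((-4 + 6)**2 + 6*(-1)) = -3 + 26*(2**2 - 6) = -3 + 26*(4 - 6) = -3 + 26*(-2) = -3 - 52 = -55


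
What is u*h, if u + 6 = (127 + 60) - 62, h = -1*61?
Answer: -7259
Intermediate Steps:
h = -61
u = 119 (u = -6 + ((127 + 60) - 62) = -6 + (187 - 62) = -6 + 125 = 119)
u*h = 119*(-61) = -7259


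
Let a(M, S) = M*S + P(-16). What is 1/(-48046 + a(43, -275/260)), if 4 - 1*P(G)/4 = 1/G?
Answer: -13/624978 ≈ -2.0801e-5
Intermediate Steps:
P(G) = 16 - 4/G
a(M, S) = 65/4 + M*S (a(M, S) = M*S + (16 - 4/(-16)) = M*S + (16 - 4*(-1/16)) = M*S + (16 + ¼) = M*S + 65/4 = 65/4 + M*S)
1/(-48046 + a(43, -275/260)) = 1/(-48046 + (65/4 + 43*(-275/260))) = 1/(-48046 + (65/4 + 43*(-275*1/260))) = 1/(-48046 + (65/4 + 43*(-55/52))) = 1/(-48046 + (65/4 - 2365/52)) = 1/(-48046 - 380/13) = 1/(-624978/13) = -13/624978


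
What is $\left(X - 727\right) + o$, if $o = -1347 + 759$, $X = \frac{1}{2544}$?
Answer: $- \frac{3345359}{2544} \approx -1315.0$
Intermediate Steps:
$X = \frac{1}{2544} \approx 0.00039308$
$o = -588$
$\left(X - 727\right) + o = \left(\frac{1}{2544} - 727\right) - 588 = - \frac{1849487}{2544} - 588 = - \frac{3345359}{2544}$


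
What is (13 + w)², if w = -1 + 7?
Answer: 361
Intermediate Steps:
w = 6
(13 + w)² = (13 + 6)² = 19² = 361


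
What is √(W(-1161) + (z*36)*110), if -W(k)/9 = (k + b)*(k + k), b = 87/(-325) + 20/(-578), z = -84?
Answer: 6*I*√834419158287/1105 ≈ 4960.0*I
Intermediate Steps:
b = -28393/93925 (b = 87*(-1/325) + 20*(-1/578) = -87/325 - 10/289 = -28393/93925 ≈ -0.30229)
W(k) = -18*k*(-28393/93925 + k) (W(k) = -9*(k - 28393/93925)*(k + k) = -9*(-28393/93925 + k)*2*k = -18*k*(-28393/93925 + k))
√(W(-1161) + (z*36)*110) = √((18/93925)*(-1161)*(28393 - 93925*(-1161)) - 84*36*110) = √((18/93925)*(-1161)*(28393 + 109046925) - 3024*110) = √((18/93925)*(-1161)*109075318 - 332640) = √(-2279455995564/93925 - 332640) = √(-2310699207564/93925) = 6*I*√834419158287/1105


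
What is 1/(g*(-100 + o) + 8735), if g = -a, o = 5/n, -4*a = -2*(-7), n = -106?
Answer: 212/1777585 ≈ 0.00011926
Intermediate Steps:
a = -7/2 (a = -(-1)*(-7)/2 = -1/4*14 = -7/2 ≈ -3.5000)
o = -5/106 (o = 5/(-106) = 5*(-1/106) = -5/106 ≈ -0.047170)
g = 7/2 (g = -1*(-7/2) = 7/2 ≈ 3.5000)
1/(g*(-100 + o) + 8735) = 1/(7*(-100 - 5/106)/2 + 8735) = 1/((7/2)*(-10605/106) + 8735) = 1/(-74235/212 + 8735) = 1/(1777585/212) = 212/1777585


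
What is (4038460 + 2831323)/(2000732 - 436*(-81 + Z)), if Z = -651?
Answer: 6869783/2319884 ≈ 2.9613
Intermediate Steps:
(4038460 + 2831323)/(2000732 - 436*(-81 + Z)) = (4038460 + 2831323)/(2000732 - 436*(-81 - 651)) = 6869783/(2000732 - 436*(-732)) = 6869783/(2000732 + 319152) = 6869783/2319884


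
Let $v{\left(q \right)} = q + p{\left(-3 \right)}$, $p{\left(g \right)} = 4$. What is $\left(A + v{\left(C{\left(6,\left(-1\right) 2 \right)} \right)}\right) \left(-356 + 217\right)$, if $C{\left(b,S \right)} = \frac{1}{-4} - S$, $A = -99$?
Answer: $\frac{51847}{4} \approx 12962.0$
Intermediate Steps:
$C{\left(b,S \right)} = - \frac{1}{4} - S$
$v{\left(q \right)} = 4 + q$ ($v{\left(q \right)} = q + 4 = 4 + q$)
$\left(A + v{\left(C{\left(6,\left(-1\right) 2 \right)} \right)}\right) \left(-356 + 217\right) = \left(-99 + \left(4 - \left(\frac{1}{4} - 2\right)\right)\right) \left(-356 + 217\right) = \left(-99 + \left(4 - - \frac{7}{4}\right)\right) \left(-139\right) = \left(-99 + \left(4 + \left(- \frac{1}{4} + 2\right)\right)\right) \left(-139\right) = \left(-99 + \left(4 + \frac{7}{4}\right)\right) \left(-139\right) = \left(-99 + \frac{23}{4}\right) \left(-139\right) = \left(- \frac{373}{4}\right) \left(-139\right) = \frac{51847}{4}$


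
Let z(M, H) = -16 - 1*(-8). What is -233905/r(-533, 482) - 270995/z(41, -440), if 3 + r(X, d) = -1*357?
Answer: 310717/9 ≈ 34524.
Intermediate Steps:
z(M, H) = -8 (z(M, H) = -16 + 8 = -8)
r(X, d) = -360 (r(X, d) = -3 - 1*357 = -3 - 357 = -360)
-233905/r(-533, 482) - 270995/z(41, -440) = -233905/(-360) - 270995/(-8) = -233905*(-1/360) - 270995*(-1/8) = 46781/72 + 270995/8 = 310717/9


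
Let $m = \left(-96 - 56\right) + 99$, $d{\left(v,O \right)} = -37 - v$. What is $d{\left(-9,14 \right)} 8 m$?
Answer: $11872$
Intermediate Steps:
$m = -53$ ($m = -152 + 99 = -53$)
$d{\left(-9,14 \right)} 8 m = \left(-37 - -9\right) 8 \left(-53\right) = \left(-37 + 9\right) \left(-424\right) = \left(-28\right) \left(-424\right) = 11872$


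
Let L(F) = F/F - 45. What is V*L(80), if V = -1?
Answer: 44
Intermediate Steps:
L(F) = -44 (L(F) = 1 - 45 = -44)
V*L(80) = -1*(-44) = 44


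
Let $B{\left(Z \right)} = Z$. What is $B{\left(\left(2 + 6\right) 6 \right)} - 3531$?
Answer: $-3483$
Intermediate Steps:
$B{\left(\left(2 + 6\right) 6 \right)} - 3531 = \left(2 + 6\right) 6 - 3531 = 8 \cdot 6 - 3531 = 48 - 3531 = -3483$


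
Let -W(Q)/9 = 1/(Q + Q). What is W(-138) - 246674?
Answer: -22694005/92 ≈ -2.4667e+5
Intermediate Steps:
W(Q) = -9/(2*Q) (W(Q) = -9/(Q + Q) = -9*1/(2*Q) = -9/(2*Q))
W(-138) - 246674 = -9/2/(-138) - 246674 = -9/2*(-1/138) - 246674 = 3/92 - 246674 = -22694005/92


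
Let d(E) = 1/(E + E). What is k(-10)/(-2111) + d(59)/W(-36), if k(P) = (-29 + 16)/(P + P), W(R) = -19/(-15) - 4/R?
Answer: 225599/38610190 ≈ 0.0058430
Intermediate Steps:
W(R) = 19/15 - 4/R (W(R) = -19*(-1/15) - 4/R = 19/15 - 4/R)
k(P) = -13/(2*P) (k(P) = -13*1/(2*P) = -13/(2*P))
d(E) = 1/(2*E)
k(-10)/(-2111) + d(59)/W(-36) = -13/2/(-10)/(-2111) + ((1/2)/59)/(19/15 - 4/(-36)) = -13/2*(-1/10)*(-1/2111) + ((1/2)*(1/59))/(19/15 - 4*(-1/36)) = (13/20)*(-1/2111) + 1/(118*(19/15 + 1/9)) = -13/42220 + 1/(118*(62/45)) = -13/42220 + (1/118)*(45/62) = -13/42220 + 45/7316 = 225599/38610190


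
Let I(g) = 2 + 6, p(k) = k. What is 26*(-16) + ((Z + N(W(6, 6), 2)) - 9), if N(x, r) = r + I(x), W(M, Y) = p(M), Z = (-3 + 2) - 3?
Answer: -419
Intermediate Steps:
Z = -4 (Z = -1 - 3 = -4)
I(g) = 8
W(M, Y) = M
N(x, r) = 8 + r (N(x, r) = r + 8 = 8 + r)
26*(-16) + ((Z + N(W(6, 6), 2)) - 9) = 26*(-16) + ((-4 + (8 + 2)) - 9) = -416 + ((-4 + 10) - 9) = -416 + (6 - 9) = -416 - 3 = -419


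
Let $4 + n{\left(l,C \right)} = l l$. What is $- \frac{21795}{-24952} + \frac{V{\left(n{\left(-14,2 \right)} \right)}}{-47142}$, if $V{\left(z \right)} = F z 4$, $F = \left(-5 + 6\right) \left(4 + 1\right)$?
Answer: $\frac{155274035}{196047864} \approx 0.79202$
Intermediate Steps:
$F = 5$ ($F = 1 \cdot 5 = 5$)
$n{\left(l,C \right)} = -4 + l^{2}$ ($n{\left(l,C \right)} = -4 + l l = -4 + l^{2}$)
$V{\left(z \right)} = 20 z$ ($V{\left(z \right)} = 5 z 4 = 20 z$)
$- \frac{21795}{-24952} + \frac{V{\left(n{\left(-14,2 \right)} \right)}}{-47142} = - \frac{21795}{-24952} + \frac{20 \left(-4 + \left(-14\right)^{2}\right)}{-47142} = \left(-21795\right) \left(- \frac{1}{24952}\right) + 20 \left(-4 + 196\right) \left(- \frac{1}{47142}\right) = \frac{21795}{24952} + 20 \cdot 192 \left(- \frac{1}{47142}\right) = \frac{21795}{24952} + 3840 \left(- \frac{1}{47142}\right) = \frac{21795}{24952} - \frac{640}{7857} = \frac{155274035}{196047864}$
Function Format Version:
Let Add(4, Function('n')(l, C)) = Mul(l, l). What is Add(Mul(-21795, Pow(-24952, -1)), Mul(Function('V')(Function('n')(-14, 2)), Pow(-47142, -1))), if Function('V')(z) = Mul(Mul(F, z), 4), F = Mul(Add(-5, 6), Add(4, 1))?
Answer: Rational(155274035, 196047864) ≈ 0.79202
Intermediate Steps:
F = 5 (F = Mul(1, 5) = 5)
Function('n')(l, C) = Add(-4, Pow(l, 2)) (Function('n')(l, C) = Add(-4, Mul(l, l)) = Add(-4, Pow(l, 2)))
Function('V')(z) = Mul(20, z) (Function('V')(z) = Mul(Mul(5, z), 4) = Mul(20, z))
Add(Mul(-21795, Pow(-24952, -1)), Mul(Function('V')(Function('n')(-14, 2)), Pow(-47142, -1))) = Add(Mul(-21795, Pow(-24952, -1)), Mul(Mul(20, Add(-4, Pow(-14, 2))), Pow(-47142, -1))) = Add(Mul(-21795, Rational(-1, 24952)), Mul(Mul(20, Add(-4, 196)), Rational(-1, 47142))) = Add(Rational(21795, 24952), Mul(Mul(20, 192), Rational(-1, 47142))) = Add(Rational(21795, 24952), Mul(3840, Rational(-1, 47142))) = Add(Rational(21795, 24952), Rational(-640, 7857)) = Rational(155274035, 196047864)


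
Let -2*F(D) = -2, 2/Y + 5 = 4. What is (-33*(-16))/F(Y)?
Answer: 528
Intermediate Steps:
Y = -2 (Y = 2/(-5 + 4) = 2/(-1) = 2*(-1) = -2)
F(D) = 1 (F(D) = -½*(-2) = 1)
(-33*(-16))/F(Y) = -33*(-16)/1 = 528*1 = 528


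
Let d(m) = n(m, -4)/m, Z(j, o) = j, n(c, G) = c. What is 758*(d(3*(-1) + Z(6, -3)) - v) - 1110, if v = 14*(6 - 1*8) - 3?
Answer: 23146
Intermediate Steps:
v = -31 (v = 14*(6 - 8) - 3 = 14*(-2) - 3 = -28 - 3 = -31)
d(m) = 1 (d(m) = m/m = 1)
758*(d(3*(-1) + Z(6, -3)) - v) - 1110 = 758*(1 - 1*(-31)) - 1110 = 758*(1 + 31) - 1110 = 758*32 - 1110 = 24256 - 1110 = 23146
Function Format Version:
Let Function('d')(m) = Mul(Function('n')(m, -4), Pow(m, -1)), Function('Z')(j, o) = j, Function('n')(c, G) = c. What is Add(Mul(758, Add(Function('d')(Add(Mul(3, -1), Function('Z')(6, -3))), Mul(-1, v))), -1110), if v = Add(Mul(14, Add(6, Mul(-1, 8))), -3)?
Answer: 23146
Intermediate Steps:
v = -31 (v = Add(Mul(14, Add(6, -8)), -3) = Add(Mul(14, -2), -3) = Add(-28, -3) = -31)
Function('d')(m) = 1 (Function('d')(m) = Mul(m, Pow(m, -1)) = 1)
Add(Mul(758, Add(Function('d')(Add(Mul(3, -1), Function('Z')(6, -3))), Mul(-1, v))), -1110) = Add(Mul(758, Add(1, Mul(-1, -31))), -1110) = Add(Mul(758, Add(1, 31)), -1110) = Add(Mul(758, 32), -1110) = Add(24256, -1110) = 23146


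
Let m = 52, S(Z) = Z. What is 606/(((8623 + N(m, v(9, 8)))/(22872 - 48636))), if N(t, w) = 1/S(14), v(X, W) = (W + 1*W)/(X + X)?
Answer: -72860592/40241 ≈ -1810.6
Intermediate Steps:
v(X, W) = W/X (v(X, W) = (W + W)/((2*X)) = (2*W)*(1/(2*X)) = W/X)
N(t, w) = 1/14
606/(((8623 + N(m, v(9, 8)))/(22872 - 48636))) = 606/(((8623 + 1/14)/(22872 - 48636))) = 606/(((120723/14)/(-25764))) = 606/(((120723/14)*(-1/25764))) = 606/(-40241/120232) = 606*(-120232/40241) = -72860592/40241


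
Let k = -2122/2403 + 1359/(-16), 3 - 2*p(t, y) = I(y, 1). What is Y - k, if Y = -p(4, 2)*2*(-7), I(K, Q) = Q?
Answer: 3837901/38448 ≈ 99.821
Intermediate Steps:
p(t, y) = 1 (p(t, y) = 3/2 - ½*1 = 3/2 - ½ = 1)
k = -3299629/38448 (k = -2122*1/2403 + 1359*(-1/16) = -2122/2403 - 1359/16 = -3299629/38448 ≈ -85.821)
Y = 14 (Y = -1*2*(-7) = -2*(-7) = -1*(-14) = 14)
Y - k = 14 - 1*(-3299629/38448) = 14 + 3299629/38448 = 3837901/38448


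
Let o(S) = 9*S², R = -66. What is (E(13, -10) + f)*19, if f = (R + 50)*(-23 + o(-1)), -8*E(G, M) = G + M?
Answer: 33991/8 ≈ 4248.9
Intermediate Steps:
E(G, M) = -G/8 - M/8 (E(G, M) = -(G + M)/8 = -G/8 - M/8)
f = 224 (f = (-66 + 50)*(-23 + 9*(-1)²) = -16*(-23 + 9*1) = -16*(-23 + 9) = -16*(-14) = 224)
(E(13, -10) + f)*19 = ((-⅛*13 - ⅛*(-10)) + 224)*19 = ((-13/8 + 5/4) + 224)*19 = (-3/8 + 224)*19 = (1789/8)*19 = 33991/8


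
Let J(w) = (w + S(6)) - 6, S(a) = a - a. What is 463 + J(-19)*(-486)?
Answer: 12613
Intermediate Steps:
S(a) = 0
J(w) = -6 + w (J(w) = (w + 0) - 6 = w - 6 = -6 + w)
463 + J(-19)*(-486) = 463 + (-6 - 19)*(-486) = 463 - 25*(-486) = 463 + 12150 = 12613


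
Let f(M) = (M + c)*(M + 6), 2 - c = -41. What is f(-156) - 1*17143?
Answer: -193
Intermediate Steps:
c = 43 (c = 2 - 1*(-41) = 2 + 41 = 43)
f(M) = (6 + M)*(43 + M) (f(M) = (M + 43)*(M + 6) = (43 + M)*(6 + M) = (6 + M)*(43 + M))
f(-156) - 1*17143 = (258 + (-156)**2 + 49*(-156)) - 1*17143 = (258 + 24336 - 7644) - 17143 = 16950 - 17143 = -193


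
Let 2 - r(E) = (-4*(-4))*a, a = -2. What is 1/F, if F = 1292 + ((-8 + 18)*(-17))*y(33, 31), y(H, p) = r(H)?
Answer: -1/4488 ≈ -0.00022282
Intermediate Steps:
r(E) = 34 (r(E) = 2 - (-4*(-4))*(-2) = 2 - 16*(-2) = 2 - 1*(-32) = 2 + 32 = 34)
y(H, p) = 34
F = -4488 (F = 1292 + ((-8 + 18)*(-17))*34 = 1292 + (10*(-17))*34 = 1292 - 170*34 = 1292 - 5780 = -4488)
1/F = 1/(-4488) = -1/4488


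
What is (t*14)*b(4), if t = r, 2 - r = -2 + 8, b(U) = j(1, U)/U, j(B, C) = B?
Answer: -14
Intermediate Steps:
b(U) = 1/U
r = -4 (r = 2 - (-2 + 8) = 2 - 1*6 = 2 - 6 = -4)
t = -4
(t*14)*b(4) = -4*14/4 = -56*1/4 = -14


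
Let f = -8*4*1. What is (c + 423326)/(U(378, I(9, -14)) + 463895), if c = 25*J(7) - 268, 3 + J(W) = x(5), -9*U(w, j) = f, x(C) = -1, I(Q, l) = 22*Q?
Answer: 3806622/4175087 ≈ 0.91175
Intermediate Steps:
f = -32 (f = -32*1 = -32)
U(w, j) = 32/9 (U(w, j) = -⅑*(-32) = 32/9)
J(W) = -4 (J(W) = -3 - 1 = -4)
c = -368 (c = 25*(-4) - 268 = -100 - 268 = -368)
(c + 423326)/(U(378, I(9, -14)) + 463895) = (-368 + 423326)/(32/9 + 463895) = 422958/(4175087/9) = 422958*(9/4175087) = 3806622/4175087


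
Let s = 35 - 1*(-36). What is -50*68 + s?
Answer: -3329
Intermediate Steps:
s = 71 (s = 35 + 36 = 71)
-50*68 + s = -50*68 + 71 = -3400 + 71 = -3329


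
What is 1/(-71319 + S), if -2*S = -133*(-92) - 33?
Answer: -2/154841 ≈ -1.2916e-5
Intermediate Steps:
S = -12203/2 (S = -(-133*(-92) - 33)/2 = -(12236 - 33)/2 = -1/2*12203 = -12203/2 ≈ -6101.5)
1/(-71319 + S) = 1/(-71319 - 12203/2) = 1/(-154841/2) = -2/154841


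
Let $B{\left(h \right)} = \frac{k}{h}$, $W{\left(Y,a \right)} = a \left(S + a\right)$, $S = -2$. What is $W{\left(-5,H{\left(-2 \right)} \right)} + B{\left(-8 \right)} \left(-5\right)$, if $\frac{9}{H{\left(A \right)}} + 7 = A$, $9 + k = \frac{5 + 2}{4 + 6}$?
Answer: $- \frac{35}{16} \approx -2.1875$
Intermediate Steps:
$k = - \frac{83}{10}$ ($k = -9 + \frac{5 + 2}{4 + 6} = -9 + \frac{7}{10} = - \frac{83}{10} \approx -8.3$)
$H{\left(A \right)} = \frac{9}{-7 + A}$
$W{\left(Y,a \right)} = a \left(-2 + a\right)$
$B{\left(h \right)} = - \frac{83}{10 h}$
$W{\left(-5,H{\left(-2 \right)} \right)} + B{\left(-8 \right)} \left(-5\right) = \frac{9}{-7 - 2} \left(-2 + \frac{9}{-7 - 2}\right) + - \frac{83}{10 \left(-8\right)} \left(-5\right) = \frac{9}{-9} \left(-2 + \frac{9}{-9}\right) + \left(- \frac{83}{10}\right) \left(- \frac{1}{8}\right) \left(-5\right) = 9 \left(- \frac{1}{9}\right) \left(-2 + 9 \left(- \frac{1}{9}\right)\right) + \frac{83}{80} \left(-5\right) = - (-2 - 1) - \frac{83}{16} = \left(-1\right) \left(-3\right) - \frac{83}{16} = 3 - \frac{83}{16} = - \frac{35}{16}$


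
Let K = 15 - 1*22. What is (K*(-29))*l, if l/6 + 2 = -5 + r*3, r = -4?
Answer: -23142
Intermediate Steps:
l = -114 (l = -12 + 6*(-5 - 4*3) = -12 + 6*(-5 - 12) = -12 + 6*(-17) = -12 - 102 = -114)
K = -7 (K = 15 - 22 = -7)
(K*(-29))*l = -7*(-29)*(-114) = 203*(-114) = -23142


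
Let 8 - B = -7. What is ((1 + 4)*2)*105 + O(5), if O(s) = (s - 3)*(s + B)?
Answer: 1090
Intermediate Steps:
B = 15 (B = 8 - 1*(-7) = 8 + 7 = 15)
O(s) = (-3 + s)*(15 + s) (O(s) = (s - 3)*(s + 15) = (-3 + s)*(15 + s))
((1 + 4)*2)*105 + O(5) = ((1 + 4)*2)*105 + (-45 + 5² + 12*5) = (5*2)*105 + (-45 + 25 + 60) = 10*105 + 40 = 1050 + 40 = 1090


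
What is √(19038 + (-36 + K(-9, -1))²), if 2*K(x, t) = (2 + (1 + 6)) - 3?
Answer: √20127 ≈ 141.87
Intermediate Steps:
K(x, t) = 3 (K(x, t) = ((2 + (1 + 6)) - 3)/2 = ((2 + 7) - 3)/2 = (9 - 3)/2 = (½)*6 = 3)
√(19038 + (-36 + K(-9, -1))²) = √(19038 + (-36 + 3)²) = √(19038 + (-33)²) = √(19038 + 1089) = √20127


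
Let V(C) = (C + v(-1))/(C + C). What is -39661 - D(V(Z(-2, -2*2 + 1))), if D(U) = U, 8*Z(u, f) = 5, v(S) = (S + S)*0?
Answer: -79323/2 ≈ -39662.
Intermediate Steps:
v(S) = 0 (v(S) = (2*S)*0 = 0)
Z(u, f) = 5/8 (Z(u, f) = (⅛)*5 = 5/8)
V(C) = ½ (V(C) = (C + 0)/(C + C) = C/((2*C)) = C*(1/(2*C)) = ½)
-39661 - D(V(Z(-2, -2*2 + 1))) = -39661 - 1*½ = -39661 - ½ = -79323/2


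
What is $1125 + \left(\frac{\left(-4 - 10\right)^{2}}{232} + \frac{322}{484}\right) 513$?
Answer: $\frac{6666012}{3509} \approx 1899.7$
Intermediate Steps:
$1125 + \left(\frac{\left(-4 - 10\right)^{2}}{232} + \frac{322}{484}\right) 513 = 1125 + \left(\left(-14\right)^{2} \cdot \frac{1}{232} + 322 \cdot \frac{1}{484}\right) 513 = 1125 + \left(196 \cdot \frac{1}{232} + \frac{161}{242}\right) 513 = 1125 + \left(\frac{49}{58} + \frac{161}{242}\right) 513 = 1125 + \frac{5299}{3509} \cdot 513 = 1125 + \frac{2718387}{3509} = \frac{6666012}{3509}$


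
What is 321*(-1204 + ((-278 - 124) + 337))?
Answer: -407349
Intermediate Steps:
321*(-1204 + ((-278 - 124) + 337)) = 321*(-1204 + (-402 + 337)) = 321*(-1204 - 65) = 321*(-1269) = -407349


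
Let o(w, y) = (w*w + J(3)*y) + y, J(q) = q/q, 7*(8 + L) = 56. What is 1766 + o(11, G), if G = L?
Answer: 1887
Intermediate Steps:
L = 0 (L = -8 + (1/7)*56 = -8 + 8 = 0)
G = 0
J(q) = 1
o(w, y) = w**2 + 2*y (o(w, y) = (w*w + 1*y) + y = (w**2 + y) + y = (y + w**2) + y = w**2 + 2*y)
1766 + o(11, G) = 1766 + (11**2 + 2*0) = 1766 + (121 + 0) = 1766 + 121 = 1887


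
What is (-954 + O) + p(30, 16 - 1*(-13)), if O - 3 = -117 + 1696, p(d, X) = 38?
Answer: 666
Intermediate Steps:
O = 1582 (O = 3 + (-117 + 1696) = 3 + 1579 = 1582)
(-954 + O) + p(30, 16 - 1*(-13)) = (-954 + 1582) + 38 = 628 + 38 = 666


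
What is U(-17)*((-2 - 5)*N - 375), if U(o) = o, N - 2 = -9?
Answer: 5542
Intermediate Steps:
N = -7 (N = 2 - 9 = -7)
U(-17)*((-2 - 5)*N - 375) = -17*((-2 - 5)*(-7) - 375) = -17*(-7*(-7) - 375) = -17*(49 - 375) = -17*(-326) = 5542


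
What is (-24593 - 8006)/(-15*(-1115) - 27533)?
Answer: 4657/1544 ≈ 3.0162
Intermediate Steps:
(-24593 - 8006)/(-15*(-1115) - 27533) = -32599/(16725 - 27533) = -32599/(-10808) = -32599*(-1/10808) = 4657/1544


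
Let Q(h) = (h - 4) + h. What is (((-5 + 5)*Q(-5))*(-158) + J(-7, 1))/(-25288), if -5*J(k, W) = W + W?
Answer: 1/63220 ≈ 1.5818e-5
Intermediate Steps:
Q(h) = -4 + 2*h (Q(h) = (-4 + h) + h = -4 + 2*h)
J(k, W) = -2*W/5 (J(k, W) = -(W + W)/5 = -2*W/5)
(((-5 + 5)*Q(-5))*(-158) + J(-7, 1))/(-25288) = (((-5 + 5)*(-4 + 2*(-5)))*(-158) - ⅖*1)/(-25288) = ((0*(-4 - 10))*(-158) - ⅖)*(-1/25288) = ((0*(-14))*(-158) - ⅖)*(-1/25288) = (0*(-158) - ⅖)*(-1/25288) = (0 - ⅖)*(-1/25288) = -⅖*(-1/25288) = 1/63220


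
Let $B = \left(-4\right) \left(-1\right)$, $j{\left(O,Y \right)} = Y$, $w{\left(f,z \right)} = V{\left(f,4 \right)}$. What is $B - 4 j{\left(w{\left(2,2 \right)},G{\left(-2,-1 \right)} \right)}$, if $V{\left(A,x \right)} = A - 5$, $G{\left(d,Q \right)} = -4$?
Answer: $20$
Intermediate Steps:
$V{\left(A,x \right)} = -5 + A$
$w{\left(f,z \right)} = -5 + f$
$B = 4$
$B - 4 j{\left(w{\left(2,2 \right)},G{\left(-2,-1 \right)} \right)} = 4 - -16 = 4 + 16 = 20$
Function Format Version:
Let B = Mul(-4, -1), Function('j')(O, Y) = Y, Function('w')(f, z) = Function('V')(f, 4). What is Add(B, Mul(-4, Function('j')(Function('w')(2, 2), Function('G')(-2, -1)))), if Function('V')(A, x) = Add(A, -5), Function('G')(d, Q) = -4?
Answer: 20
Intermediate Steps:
Function('V')(A, x) = Add(-5, A)
Function('w')(f, z) = Add(-5, f)
B = 4
Add(B, Mul(-4, Function('j')(Function('w')(2, 2), Function('G')(-2, -1)))) = Add(4, Mul(-4, -4)) = Add(4, 16) = 20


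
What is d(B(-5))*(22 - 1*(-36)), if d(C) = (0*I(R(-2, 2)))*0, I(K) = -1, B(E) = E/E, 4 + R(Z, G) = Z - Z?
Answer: 0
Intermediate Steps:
R(Z, G) = -4 (R(Z, G) = -4 + (Z - Z) = -4 + 0 = -4)
B(E) = 1
d(C) = 0 (d(C) = (0*(-1))*0 = 0*0 = 0)
d(B(-5))*(22 - 1*(-36)) = 0*(22 - 1*(-36)) = 0*(22 + 36) = 0*58 = 0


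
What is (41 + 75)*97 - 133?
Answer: 11119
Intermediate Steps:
(41 + 75)*97 - 133 = 116*97 - 133 = 11252 - 133 = 11119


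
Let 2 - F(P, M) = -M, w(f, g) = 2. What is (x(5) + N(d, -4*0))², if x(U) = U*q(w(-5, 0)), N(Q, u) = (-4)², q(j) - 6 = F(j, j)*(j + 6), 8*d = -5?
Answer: 42436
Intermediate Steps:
d = -5/8 (d = (⅛)*(-5) = -5/8 ≈ -0.62500)
F(P, M) = 2 + M (F(P, M) = 2 - (-1)*M = 2 + M)
q(j) = 6 + (2 + j)*(6 + j) (q(j) = 6 + (2 + j)*(j + 6) = 6 + (2 + j)*(6 + j))
N(Q, u) = 16
x(U) = 38*U (x(U) = U*(18 + 2² + 8*2) = U*(18 + 4 + 16) = U*38 = 38*U)
(x(5) + N(d, -4*0))² = (38*5 + 16)² = (190 + 16)² = 206² = 42436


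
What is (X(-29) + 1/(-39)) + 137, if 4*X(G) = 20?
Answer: 5537/39 ≈ 141.97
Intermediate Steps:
X(G) = 5 (X(G) = (¼)*20 = 5)
(X(-29) + 1/(-39)) + 137 = (5 + 1/(-39)) + 137 = (5 - 1/39) + 137 = 194/39 + 137 = 5537/39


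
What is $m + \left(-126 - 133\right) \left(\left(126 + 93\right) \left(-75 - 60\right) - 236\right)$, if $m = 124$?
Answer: $7718583$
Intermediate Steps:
$m + \left(-126 - 133\right) \left(\left(126 + 93\right) \left(-75 - 60\right) - 236\right) = 124 + \left(-126 - 133\right) \left(\left(126 + 93\right) \left(-75 - 60\right) - 236\right) = 124 - 259 \left(219 \left(-135\right) - 236\right) = 124 - 259 \left(-29565 - 236\right) = 124 - -7718459 = 124 + 7718459 = 7718583$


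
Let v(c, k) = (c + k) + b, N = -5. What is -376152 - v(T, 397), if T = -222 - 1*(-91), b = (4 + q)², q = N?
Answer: -376419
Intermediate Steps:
q = -5
b = 1 (b = (4 - 5)² = (-1)² = 1)
T = -131 (T = -222 + 91 = -131)
v(c, k) = 1 + c + k (v(c, k) = (c + k) + 1 = 1 + c + k)
-376152 - v(T, 397) = -376152 - (1 - 131 + 397) = -376152 - 1*267 = -376152 - 267 = -376419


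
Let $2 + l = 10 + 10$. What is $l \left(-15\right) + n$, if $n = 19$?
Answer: $-251$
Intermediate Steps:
$l = 18$ ($l = -2 + \left(10 + 10\right) = -2 + 20 = 18$)
$l \left(-15\right) + n = 18 \left(-15\right) + 19 = -270 + 19 = -251$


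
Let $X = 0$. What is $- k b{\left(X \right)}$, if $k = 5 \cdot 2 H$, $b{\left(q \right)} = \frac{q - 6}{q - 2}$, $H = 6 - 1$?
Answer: $-150$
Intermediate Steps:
$H = 5$ ($H = 6 - 1 = 5$)
$b{\left(q \right)} = \frac{-6 + q}{-2 + q}$
$k = 50$ ($k = 5 \cdot 2 \cdot 5 = 10 \cdot 5 = 50$)
$- k b{\left(X \right)} = \left(-1\right) 50 \frac{-6 + 0}{-2 + 0} = - 50 \frac{1}{-2} \left(-6\right) = - 50 \left(\left(- \frac{1}{2}\right) \left(-6\right)\right) = \left(-50\right) 3 = -150$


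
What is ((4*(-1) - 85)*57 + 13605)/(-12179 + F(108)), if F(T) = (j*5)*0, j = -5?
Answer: -8532/12179 ≈ -0.70055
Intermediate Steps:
F(T) = 0 (F(T) = -5*5*0 = -25*0 = 0)
((4*(-1) - 85)*57 + 13605)/(-12179 + F(108)) = ((4*(-1) - 85)*57 + 13605)/(-12179 + 0) = ((-4 - 85)*57 + 13605)/(-12179) = (-89*57 + 13605)*(-1/12179) = (-5073 + 13605)*(-1/12179) = 8532*(-1/12179) = -8532/12179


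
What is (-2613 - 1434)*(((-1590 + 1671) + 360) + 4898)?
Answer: -21606933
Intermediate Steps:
(-2613 - 1434)*(((-1590 + 1671) + 360) + 4898) = -4047*((81 + 360) + 4898) = -4047*(441 + 4898) = -4047*5339 = -21606933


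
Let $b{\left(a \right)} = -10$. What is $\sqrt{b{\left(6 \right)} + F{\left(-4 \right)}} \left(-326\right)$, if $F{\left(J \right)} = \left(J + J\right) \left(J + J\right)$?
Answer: $- 978 \sqrt{6} \approx -2395.6$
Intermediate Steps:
$F{\left(J \right)} = 4 J^{2}$ ($F{\left(J \right)} = 2 J 2 J = 4 J^{2}$)
$\sqrt{b{\left(6 \right)} + F{\left(-4 \right)}} \left(-326\right) = \sqrt{-10 + 4 \left(-4\right)^{2}} \left(-326\right) = \sqrt{-10 + 4 \cdot 16} \left(-326\right) = \sqrt{-10 + 64} \left(-326\right) = \sqrt{54} \left(-326\right) = 3 \sqrt{6} \left(-326\right) = - 978 \sqrt{6}$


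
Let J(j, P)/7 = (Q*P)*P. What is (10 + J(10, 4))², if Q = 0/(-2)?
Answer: 100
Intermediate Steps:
Q = 0 (Q = 0*(-½) = 0)
J(j, P) = 0 (J(j, P) = 7*((0*P)*P) = 7*(0*P) = 7*0 = 0)
(10 + J(10, 4))² = (10 + 0)² = 10² = 100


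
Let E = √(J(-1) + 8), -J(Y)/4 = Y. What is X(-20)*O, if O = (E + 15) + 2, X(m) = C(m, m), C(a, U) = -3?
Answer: -51 - 6*√3 ≈ -61.392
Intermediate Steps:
J(Y) = -4*Y
E = 2*√3 (E = √(-4*(-1) + 8) = √(4 + 8) = √12 = 2*√3 ≈ 3.4641)
X(m) = -3
O = 17 + 2*√3 (O = (2*√3 + 15) + 2 = (15 + 2*√3) + 2 = 17 + 2*√3 ≈ 20.464)
X(-20)*O = -3*(17 + 2*√3) = -51 - 6*√3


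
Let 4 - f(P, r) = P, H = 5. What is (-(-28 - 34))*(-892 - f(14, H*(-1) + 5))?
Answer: -54684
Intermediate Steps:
f(P, r) = 4 - P
(-(-28 - 34))*(-892 - f(14, H*(-1) + 5)) = (-(-28 - 34))*(-892 - (4 - 1*14)) = (-1*(-62))*(-892 - (4 - 14)) = 62*(-892 - 1*(-10)) = 62*(-892 + 10) = 62*(-882) = -54684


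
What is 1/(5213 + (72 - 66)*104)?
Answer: 1/5837 ≈ 0.00017132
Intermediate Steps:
1/(5213 + (72 - 66)*104) = 1/(5213 + 6*104) = 1/(5213 + 624) = 1/5837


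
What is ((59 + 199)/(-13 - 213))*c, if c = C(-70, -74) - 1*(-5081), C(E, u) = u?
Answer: -645903/113 ≈ -5716.0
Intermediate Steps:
c = 5007 (c = -74 - 1*(-5081) = -74 + 5081 = 5007)
((59 + 199)/(-13 - 213))*c = ((59 + 199)/(-13 - 213))*5007 = (258/(-226))*5007 = (258*(-1/226))*5007 = -129/113*5007 = -645903/113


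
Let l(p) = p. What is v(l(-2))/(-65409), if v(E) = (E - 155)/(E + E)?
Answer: -157/261636 ≈ -0.00060007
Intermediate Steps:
v(E) = (-155 + E)/(2*E) (v(E) = (-155 + E)/((2*E)) = (-155 + E)*(1/(2*E)) = (-155 + E)/(2*E))
v(l(-2))/(-65409) = ((1/2)*(-155 - 2)/(-2))/(-65409) = ((1/2)*(-1/2)*(-157))*(-1/65409) = (157/4)*(-1/65409) = -157/261636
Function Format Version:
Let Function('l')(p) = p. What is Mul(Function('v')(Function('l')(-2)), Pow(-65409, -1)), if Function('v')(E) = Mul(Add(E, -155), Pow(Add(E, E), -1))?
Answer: Rational(-157, 261636) ≈ -0.00060007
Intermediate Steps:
Function('v')(E) = Mul(Rational(1, 2), Pow(E, -1), Add(-155, E)) (Function('v')(E) = Mul(Add(-155, E), Pow(Mul(2, E), -1)) = Mul(Add(-155, E), Mul(Rational(1, 2), Pow(E, -1))) = Mul(Rational(1, 2), Pow(E, -1), Add(-155, E)))
Mul(Function('v')(Function('l')(-2)), Pow(-65409, -1)) = Mul(Mul(Rational(1, 2), Pow(-2, -1), Add(-155, -2)), Pow(-65409, -1)) = Mul(Mul(Rational(1, 2), Rational(-1, 2), -157), Rational(-1, 65409)) = Mul(Rational(157, 4), Rational(-1, 65409)) = Rational(-157, 261636)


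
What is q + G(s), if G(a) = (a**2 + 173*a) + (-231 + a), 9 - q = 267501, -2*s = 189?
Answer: -1100943/4 ≈ -2.7524e+5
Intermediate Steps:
s = -189/2 (s = -1/2*189 = -189/2 ≈ -94.500)
q = -267492 (q = 9 - 1*267501 = 9 - 267501 = -267492)
G(a) = -231 + a**2 + 174*a
q + G(s) = -267492 + (-231 + (-189/2)**2 + 174*(-189/2)) = -267492 + (-231 + 35721/4 - 16443) = -267492 - 30975/4 = -1100943/4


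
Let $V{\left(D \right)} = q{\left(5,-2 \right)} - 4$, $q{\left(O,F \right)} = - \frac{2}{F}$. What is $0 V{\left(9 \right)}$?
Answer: $0$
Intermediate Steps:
$V{\left(D \right)} = -3$ ($V{\left(D \right)} = - \frac{2}{-2} - 4 = \left(-2\right) \left(- \frac{1}{2}\right) - 4 = 1 - 4 = -3$)
$0 V{\left(9 \right)} = 0 \left(-3\right) = 0$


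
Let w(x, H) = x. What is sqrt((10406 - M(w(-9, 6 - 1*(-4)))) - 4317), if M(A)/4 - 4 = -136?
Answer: sqrt(6617) ≈ 81.345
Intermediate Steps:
M(A) = -528 (M(A) = 16 + 4*(-136) = 16 - 544 = -528)
sqrt((10406 - M(w(-9, 6 - 1*(-4)))) - 4317) = sqrt((10406 - 1*(-528)) - 4317) = sqrt((10406 + 528) - 4317) = sqrt(10934 - 4317) = sqrt(6617)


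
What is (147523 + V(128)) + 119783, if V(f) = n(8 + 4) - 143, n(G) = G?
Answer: 267175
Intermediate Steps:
V(f) = -131 (V(f) = (8 + 4) - 143 = 12 - 143 = -131)
(147523 + V(128)) + 119783 = (147523 - 131) + 119783 = 147392 + 119783 = 267175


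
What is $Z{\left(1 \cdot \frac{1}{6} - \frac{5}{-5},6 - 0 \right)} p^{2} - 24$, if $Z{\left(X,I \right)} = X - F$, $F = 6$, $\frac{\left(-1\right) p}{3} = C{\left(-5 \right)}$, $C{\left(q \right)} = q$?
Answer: $- \frac{2223}{2} \approx -1111.5$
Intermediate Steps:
$p = 15$ ($p = \left(-3\right) \left(-5\right) = 15$)
$Z{\left(X,I \right)} = -6 + X$ ($Z{\left(X,I \right)} = X - 6 = -6 + X$)
$Z{\left(1 \cdot \frac{1}{6} - \frac{5}{-5},6 - 0 \right)} p^{2} - 24 = \left(-6 + \left(1 \cdot \frac{1}{6} - \frac{5}{-5}\right)\right) 15^{2} - 24 = \left(-6 + \left(1 \cdot \frac{1}{6} - -1\right)\right) 225 - 24 = \left(-6 + \left(\frac{1}{6} + 1\right)\right) 225 - 24 = \left(-6 + \frac{7}{6}\right) 225 - 24 = \left(- \frac{29}{6}\right) 225 - 24 = - \frac{2175}{2} - 24 = - \frac{2223}{2}$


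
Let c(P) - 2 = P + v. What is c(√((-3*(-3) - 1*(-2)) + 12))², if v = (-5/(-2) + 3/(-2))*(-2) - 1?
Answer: (1 - √23)² ≈ 14.408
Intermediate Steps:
v = -3 (v = (-5*(-½) + 3*(-½))*(-2) - 1 = (5/2 - 3/2)*(-2) - 1 = 1*(-2) - 1 = -2 - 1 = -3)
c(P) = -1 + P (c(P) = 2 + (P - 3) = 2 + (-3 + P) = -1 + P)
c(√((-3*(-3) - 1*(-2)) + 12))² = (-1 + √((-3*(-3) - 1*(-2)) + 12))² = (-1 + √((9 + 2) + 12))² = (-1 + √(11 + 12))² = (-1 + √23)²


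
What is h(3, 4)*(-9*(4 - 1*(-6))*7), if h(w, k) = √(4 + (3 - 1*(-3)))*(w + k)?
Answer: -4410*√10 ≈ -13946.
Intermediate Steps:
h(w, k) = √10*(k + w) (h(w, k) = √(4 + (3 + 3))*(k + w) = √(4 + 6)*(k + w) = √10*(k + w))
h(3, 4)*(-9*(4 - 1*(-6))*7) = (√10*(4 + 3))*(-9*(4 - 1*(-6))*7) = (√10*7)*(-9*(4 + 6)*7) = (7*√10)*(-9*10*7) = (7*√10)*(-90*7) = (7*√10)*(-630) = -4410*√10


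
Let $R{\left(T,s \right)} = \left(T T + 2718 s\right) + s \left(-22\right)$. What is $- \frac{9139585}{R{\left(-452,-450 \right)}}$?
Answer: $\frac{1305655}{144128} \approx 9.059$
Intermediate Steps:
$R{\left(T,s \right)} = T^{2} + 2696 s$ ($R{\left(T,s \right)} = \left(T^{2} + 2718 s\right) - 22 s = T^{2} + 2696 s$)
$- \frac{9139585}{R{\left(-452,-450 \right)}} = - \frac{9139585}{\left(-452\right)^{2} + 2696 \left(-450\right)} = - \frac{9139585}{204304 - 1213200} = - \frac{9139585}{-1008896} = \left(-9139585\right) \left(- \frac{1}{1008896}\right) = \frac{1305655}{144128}$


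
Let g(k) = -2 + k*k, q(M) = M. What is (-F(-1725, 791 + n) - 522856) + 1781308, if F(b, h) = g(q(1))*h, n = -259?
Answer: 1258984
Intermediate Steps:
g(k) = -2 + k²
F(b, h) = -h (F(b, h) = (-2 + 1²)*h = (-2 + 1)*h = -h)
(-F(-1725, 791 + n) - 522856) + 1781308 = (-(-1)*(791 - 259) - 522856) + 1781308 = (-(-1)*532 - 522856) + 1781308 = (-1*(-532) - 522856) + 1781308 = (532 - 522856) + 1781308 = -522324 + 1781308 = 1258984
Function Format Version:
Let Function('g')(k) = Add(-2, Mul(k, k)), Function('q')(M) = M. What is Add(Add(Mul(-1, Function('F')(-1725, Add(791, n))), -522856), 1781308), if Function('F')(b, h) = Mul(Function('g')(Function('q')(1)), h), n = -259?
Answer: 1258984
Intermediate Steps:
Function('g')(k) = Add(-2, Pow(k, 2))
Function('F')(b, h) = Mul(-1, h) (Function('F')(b, h) = Mul(Add(-2, Pow(1, 2)), h) = Mul(Add(-2, 1), h) = Mul(-1, h))
Add(Add(Mul(-1, Function('F')(-1725, Add(791, n))), -522856), 1781308) = Add(Add(Mul(-1, Mul(-1, Add(791, -259))), -522856), 1781308) = Add(Add(Mul(-1, Mul(-1, 532)), -522856), 1781308) = Add(Add(Mul(-1, -532), -522856), 1781308) = Add(Add(532, -522856), 1781308) = Add(-522324, 1781308) = 1258984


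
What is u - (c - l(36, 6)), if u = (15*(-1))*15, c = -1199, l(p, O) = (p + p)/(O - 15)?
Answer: 966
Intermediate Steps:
l(p, O) = 2*p/(-15 + O) (l(p, O) = (2*p)/(-15 + O) = 2*p/(-15 + O))
u = -225 (u = -15*15 = -225)
u - (c - l(36, 6)) = -225 - (-1199 - 2*36/(-15 + 6)) = -225 - (-1199 - 2*36/(-9)) = -225 - (-1199 - 2*36*(-1)/9) = -225 - (-1199 - 1*(-8)) = -225 - (-1199 + 8) = -225 - 1*(-1191) = -225 + 1191 = 966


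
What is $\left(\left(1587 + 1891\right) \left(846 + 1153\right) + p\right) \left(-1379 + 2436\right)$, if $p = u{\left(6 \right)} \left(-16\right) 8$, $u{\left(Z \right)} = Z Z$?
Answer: $7343945098$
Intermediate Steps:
$u{\left(Z \right)} = Z^{2}$
$p = -4608$ ($p = 6^{2} \left(-16\right) 8 = 36 \left(-16\right) 8 = \left(-576\right) 8 = -4608$)
$\left(\left(1587 + 1891\right) \left(846 + 1153\right) + p\right) \left(-1379 + 2436\right) = \left(\left(1587 + 1891\right) \left(846 + 1153\right) - 4608\right) \left(-1379 + 2436\right) = \left(3478 \cdot 1999 - 4608\right) 1057 = \left(6952522 - 4608\right) 1057 = 6947914 \cdot 1057 = 7343945098$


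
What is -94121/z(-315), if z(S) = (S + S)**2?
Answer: -94121/396900 ≈ -0.23714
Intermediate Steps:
z(S) = 4*S**2 (z(S) = (2*S)**2 = 4*S**2)
-94121/z(-315) = -94121/(4*(-315)**2) = -94121/(4*99225) = -94121/396900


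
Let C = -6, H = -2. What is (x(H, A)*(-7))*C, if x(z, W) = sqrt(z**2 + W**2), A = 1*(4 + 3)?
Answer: 42*sqrt(53) ≈ 305.76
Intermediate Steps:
A = 7 (A = 1*7 = 7)
x(z, W) = sqrt(W**2 + z**2)
(x(H, A)*(-7))*C = (sqrt(7**2 + (-2)**2)*(-7))*(-6) = (sqrt(49 + 4)*(-7))*(-6) = (sqrt(53)*(-7))*(-6) = -7*sqrt(53)*(-6) = 42*sqrt(53)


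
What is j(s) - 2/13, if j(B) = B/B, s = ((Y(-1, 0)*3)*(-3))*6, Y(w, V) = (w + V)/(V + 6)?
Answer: 11/13 ≈ 0.84615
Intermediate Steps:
Y(w, V) = (V + w)/(6 + V)
s = 9 (s = ((((0 - 1)/(6 + 0))*3)*(-3))*6 = (((-1/6)*3)*(-3))*6 = ((((⅙)*(-1))*3)*(-3))*6 = (-⅙*3*(-3))*6 = -½*(-3)*6 = (3/2)*6 = 9)
j(B) = 1
j(s) - 2/13 = 1 - 2/13 = 11/13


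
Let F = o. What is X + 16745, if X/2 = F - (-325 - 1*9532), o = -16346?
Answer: 3767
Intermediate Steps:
F = -16346
X = -12978 (X = 2*(-16346 - (-325 - 1*9532)) = 2*(-16346 - (-325 - 9532)) = 2*(-16346 - 1*(-9857)) = 2*(-16346 + 9857) = 2*(-6489) = -12978)
X + 16745 = -12978 + 16745 = 3767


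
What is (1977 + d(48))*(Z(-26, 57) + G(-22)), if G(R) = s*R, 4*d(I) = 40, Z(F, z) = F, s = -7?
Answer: 254336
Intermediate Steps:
d(I) = 10 (d(I) = (¼)*40 = 10)
G(R) = -7*R
(1977 + d(48))*(Z(-26, 57) + G(-22)) = (1977 + 10)*(-26 - 7*(-22)) = 1987*(-26 + 154) = 1987*128 = 254336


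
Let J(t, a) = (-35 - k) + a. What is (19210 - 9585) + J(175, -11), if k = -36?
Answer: 9615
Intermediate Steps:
J(t, a) = 1 + a (J(t, a) = (-35 - 1*(-36)) + a = (-35 + 36) + a = 1 + a)
(19210 - 9585) + J(175, -11) = (19210 - 9585) + (1 - 11) = 9625 - 10 = 9615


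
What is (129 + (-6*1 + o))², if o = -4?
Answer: 14161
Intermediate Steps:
(129 + (-6*1 + o))² = (129 + (-6*1 - 4))² = (129 + (-6 - 4))² = (129 - 10)² = 119² = 14161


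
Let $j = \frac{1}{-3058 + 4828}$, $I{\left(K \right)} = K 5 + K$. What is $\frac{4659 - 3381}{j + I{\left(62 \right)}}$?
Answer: $\frac{2262060}{658441} \approx 3.4355$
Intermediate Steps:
$I{\left(K \right)} = 6 K$ ($I{\left(K \right)} = 5 K + K = 6 K$)
$j = \frac{1}{1770} \approx 0.00056497$
$\frac{4659 - 3381}{j + I{\left(62 \right)}} = \frac{4659 - 3381}{\frac{1}{1770} + 6 \cdot 62} = \frac{1278}{\frac{1}{1770} + 372} = \frac{1278}{\frac{658441}{1770}} = 1278 \cdot \frac{1770}{658441} = \frac{2262060}{658441}$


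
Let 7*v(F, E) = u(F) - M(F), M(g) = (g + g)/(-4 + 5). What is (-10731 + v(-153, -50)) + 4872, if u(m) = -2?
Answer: -40709/7 ≈ -5815.6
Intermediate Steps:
M(g) = 2*g (M(g) = (2*g)/1 = (2*g)*1 = 2*g)
v(F, E) = -2/7 - 2*F/7 (v(F, E) = (-2 - 2*F)/7 = -2/7 - 2*F/7)
(-10731 + v(-153, -50)) + 4872 = (-10731 + (-2/7 - 2/7*(-153))) + 4872 = (-10731 + (-2/7 + 306/7)) + 4872 = (-10731 + 304/7) + 4872 = -74813/7 + 4872 = -40709/7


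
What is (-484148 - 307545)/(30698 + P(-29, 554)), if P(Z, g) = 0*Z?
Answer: -791693/30698 ≈ -25.790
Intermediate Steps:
P(Z, g) = 0
(-484148 - 307545)/(30698 + P(-29, 554)) = (-484148 - 307545)/(30698 + 0) = -791693/30698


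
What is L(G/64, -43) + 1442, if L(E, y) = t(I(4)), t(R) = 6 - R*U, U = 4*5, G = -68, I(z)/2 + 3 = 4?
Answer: 1408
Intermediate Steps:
I(z) = 2 (I(z) = -6 + 2*4 = -6 + 8 = 2)
U = 20
t(R) = 6 - 20*R (t(R) = 6 - R*20 = 6 - 20*R)
L(E, y) = -34 (L(E, y) = 6 - 20*2 = 6 - 40 = -34)
L(G/64, -43) + 1442 = -34 + 1442 = 1408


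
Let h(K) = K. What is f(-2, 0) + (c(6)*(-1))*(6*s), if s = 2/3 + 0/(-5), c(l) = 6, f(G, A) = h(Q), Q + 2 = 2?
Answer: -24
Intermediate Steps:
Q = 0 (Q = -2 + 2 = 0)
f(G, A) = 0
s = ⅔ (s = 2*(⅓) + 0*(-⅕) = ⅔ + 0 = ⅔ ≈ 0.66667)
f(-2, 0) + (c(6)*(-1))*(6*s) = 0 + (6*(-1))*(6*(⅔)) = 0 - 6*4 = 0 - 24 = -24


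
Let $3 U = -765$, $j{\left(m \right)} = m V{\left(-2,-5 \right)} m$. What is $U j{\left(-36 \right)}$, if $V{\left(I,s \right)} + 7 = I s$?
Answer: $-991440$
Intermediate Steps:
$V{\left(I,s \right)} = -7 + I s$
$j{\left(m \right)} = 3 m^{2}$ ($j{\left(m \right)} = m \left(-7 - -10\right) m = m \left(-7 + 10\right) m = m 3 m = 3 m m = 3 m^{2}$)
$U = -255$ ($U = \frac{1}{3} \left(-765\right) = -255$)
$U j{\left(-36 \right)} = - 255 \cdot 3 \left(-36\right)^{2} = - 255 \cdot 3 \cdot 1296 = \left(-255\right) 3888 = -991440$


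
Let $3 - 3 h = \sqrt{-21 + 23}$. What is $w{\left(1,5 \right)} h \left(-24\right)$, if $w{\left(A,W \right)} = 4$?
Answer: $-96 + 32 \sqrt{2} \approx -50.745$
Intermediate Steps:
$h = 1 - \frac{\sqrt{2}}{3}$ ($h = 1 - \frac{\sqrt{-21 + 23}}{3} = 1 - \frac{\sqrt{2}}{3} \approx 0.5286$)
$w{\left(1,5 \right)} h \left(-24\right) = 4 \left(1 - \frac{\sqrt{2}}{3}\right) \left(-24\right) = \left(4 - \frac{4 \sqrt{2}}{3}\right) \left(-24\right) = -96 + 32 \sqrt{2}$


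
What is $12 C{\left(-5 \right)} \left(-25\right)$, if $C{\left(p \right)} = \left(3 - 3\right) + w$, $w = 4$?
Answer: $-1200$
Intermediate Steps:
$C{\left(p \right)} = 4$ ($C{\left(p \right)} = \left(3 - 3\right) + 4 = 0 + 4 = 4$)
$12 C{\left(-5 \right)} \left(-25\right) = 12 \cdot 4 \left(-25\right) = 48 \left(-25\right) = -1200$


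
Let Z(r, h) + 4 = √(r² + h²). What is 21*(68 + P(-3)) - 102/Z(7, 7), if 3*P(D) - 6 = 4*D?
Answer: 56622/41 - 357*√2/41 ≈ 1368.7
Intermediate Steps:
P(D) = 2 + 4*D/3 (P(D) = 2 + (4*D)/3 = 2 + 4*D/3)
Z(r, h) = -4 + √(h² + r²) (Z(r, h) = -4 + √(r² + h²) = -4 + √(h² + r²))
21*(68 + P(-3)) - 102/Z(7, 7) = 21*(68 + (2 + (4/3)*(-3))) - 102/(-4 + √(7² + 7²)) = 21*(68 + (2 - 4)) - 102/(-4 + √(49 + 49)) = 21*(68 - 2) - 102/(-4 + √98) = 21*66 - 102/(-4 + 7*√2) = 1386 - 102/(-4 + 7*√2)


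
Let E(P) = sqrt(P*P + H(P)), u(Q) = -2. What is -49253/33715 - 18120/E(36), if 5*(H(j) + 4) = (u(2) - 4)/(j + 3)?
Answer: -49253/33715 - 9060*sqrt(5458570)/41989 ≈ -505.58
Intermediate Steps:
H(j) = -4 - 6/(5*(3 + j)) (H(j) = -4 + ((-2 - 4)/(j + 3))/5 = -4 + (-6/(3 + j))/5 = -4 - 6/(5*(3 + j)))
E(P) = sqrt(P**2 + 2*(-33 - 10*P)/(5*(3 + P))) (E(P) = sqrt(P*P + 2*(-33 - 10*P)/(5*(3 + P))) = sqrt(P**2 + 2*(-33 - 10*P)/(5*(3 + P))))
-49253/33715 - 18120/E(36) = -49253/33715 - 18120*sqrt(5)*sqrt(3 + 36)/sqrt(-66 - 20*36 + 5*36**2*(3 + 36)) = -49253*1/33715 - 18120*sqrt(195)/sqrt(-66 - 720 + 5*1296*39) = -49253/33715 - 18120*sqrt(195)/sqrt(-66 - 720 + 252720) = -49253/33715 - 18120*sqrt(5458570)/83978 = -49253/33715 - 9060*sqrt(5458570)/41989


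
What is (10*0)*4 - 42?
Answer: -42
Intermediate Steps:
(10*0)*4 - 42 = 0*4 - 42 = 0 - 42 = -42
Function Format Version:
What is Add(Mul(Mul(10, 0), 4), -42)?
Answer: -42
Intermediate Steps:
Add(Mul(Mul(10, 0), 4), -42) = Add(Mul(0, 4), -42) = Add(0, -42) = -42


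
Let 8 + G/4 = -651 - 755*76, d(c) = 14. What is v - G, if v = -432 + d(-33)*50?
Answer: 232424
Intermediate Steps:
G = -232156 (G = -32 + 4*(-651 - 755*76) = -32 + 4*(-651 - 57380) = -32 + 4*(-58031) = -32 - 232124 = -232156)
v = 268 (v = -432 + 14*50 = -432 + 700 = 268)
v - G = 268 - 1*(-232156) = 268 + 232156 = 232424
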